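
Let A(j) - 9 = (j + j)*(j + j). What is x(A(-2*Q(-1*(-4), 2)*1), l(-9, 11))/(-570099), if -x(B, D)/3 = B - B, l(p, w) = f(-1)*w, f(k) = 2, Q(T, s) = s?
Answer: 0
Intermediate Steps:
A(j) = 9 + 4*j² (A(j) = 9 + (j + j)*(j + j) = 9 + (2*j)*(2*j) = 9 + 4*j²)
l(p, w) = 2*w
x(B, D) = 0 (x(B, D) = -3*(B - B) = -3*0 = 0)
x(A(-2*Q(-1*(-4), 2)*1), l(-9, 11))/(-570099) = 0/(-570099) = 0*(-1/570099) = 0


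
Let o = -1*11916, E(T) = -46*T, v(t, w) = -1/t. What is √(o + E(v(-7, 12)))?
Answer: I*√584206/7 ≈ 109.19*I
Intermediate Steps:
o = -11916
√(o + E(v(-7, 12))) = √(-11916 - (-46)/(-7)) = √(-11916 - (-46)*(-1)/7) = √(-11916 - 46*⅐) = √(-11916 - 46/7) = √(-83458/7) = I*√584206/7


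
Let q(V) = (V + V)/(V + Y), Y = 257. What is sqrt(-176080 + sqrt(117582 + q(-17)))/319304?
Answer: sqrt(-158472000 + 15*sqrt(423294690))/9579120 ≈ 0.0013129*I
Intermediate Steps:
q(V) = 2*V/(257 + V) (q(V) = (V + V)/(V + 257) = (2*V)/(257 + V) = 2*V/(257 + V))
sqrt(-176080 + sqrt(117582 + q(-17)))/319304 = sqrt(-176080 + sqrt(117582 + 2*(-17)/(257 - 17)))/319304 = sqrt(-176080 + sqrt(117582 + 2*(-17)/240))*(1/319304) = sqrt(-176080 + sqrt(117582 + 2*(-17)*(1/240)))*(1/319304) = sqrt(-176080 + sqrt(117582 - 17/120))*(1/319304) = sqrt(-176080 + sqrt(14109823/120))*(1/319304) = sqrt(-176080 + sqrt(423294690)/60)*(1/319304) = sqrt(-176080 + sqrt(423294690)/60)/319304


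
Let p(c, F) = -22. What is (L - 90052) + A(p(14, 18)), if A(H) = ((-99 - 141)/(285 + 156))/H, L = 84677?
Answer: -8691335/1617 ≈ -5375.0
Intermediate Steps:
A(H) = -80/(147*H) (A(H) = (-240/441)/H = (-240*1/441)/H = -80/(147*H))
(L - 90052) + A(p(14, 18)) = (84677 - 90052) - 80/147/(-22) = -5375 - 80/147*(-1/22) = -5375 + 40/1617 = -8691335/1617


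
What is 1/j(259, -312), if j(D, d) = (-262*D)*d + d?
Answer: 1/21171384 ≈ 4.7234e-8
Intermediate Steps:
j(D, d) = d - 262*D*d (j(D, d) = -262*D*d + d = d - 262*D*d)
1/j(259, -312) = 1/(-312*(1 - 262*259)) = 1/(-312*(1 - 67858)) = 1/(-312*(-67857)) = 1/21171384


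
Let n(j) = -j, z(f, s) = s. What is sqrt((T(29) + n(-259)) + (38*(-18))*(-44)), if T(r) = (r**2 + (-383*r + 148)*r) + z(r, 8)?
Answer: I*sqrt(286607) ≈ 535.36*I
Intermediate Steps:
T(r) = 8 + r**2 + r*(148 - 383*r) (T(r) = (r**2 + (-383*r + 148)*r) + 8 = (r**2 + (148 - 383*r)*r) + 8 = (r**2 + r*(148 - 383*r)) + 8 = 8 + r**2 + r*(148 - 383*r))
sqrt((T(29) + n(-259)) + (38*(-18))*(-44)) = sqrt(((8 - 382*29**2 + 148*29) - 1*(-259)) + (38*(-18))*(-44)) = sqrt(((8 - 382*841 + 4292) + 259) - 684*(-44)) = sqrt(((8 - 321262 + 4292) + 259) + 30096) = sqrt((-316962 + 259) + 30096) = sqrt(-316703 + 30096) = sqrt(-286607) = I*sqrt(286607)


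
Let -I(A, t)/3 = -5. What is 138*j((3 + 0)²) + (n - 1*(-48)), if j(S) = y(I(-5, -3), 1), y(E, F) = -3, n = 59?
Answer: -307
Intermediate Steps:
I(A, t) = 15 (I(A, t) = -3*(-5) = 15)
j(S) = -3
138*j((3 + 0)²) + (n - 1*(-48)) = 138*(-3) + (59 - 1*(-48)) = -414 + (59 + 48) = -414 + 107 = -307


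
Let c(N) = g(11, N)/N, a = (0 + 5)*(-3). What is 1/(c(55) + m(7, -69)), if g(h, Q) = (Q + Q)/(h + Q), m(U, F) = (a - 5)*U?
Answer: -33/4619 ≈ -0.0071444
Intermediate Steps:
a = -15 (a = 5*(-3) = -15)
m(U, F) = -20*U (m(U, F) = (-15 - 5)*U = -20*U)
g(h, Q) = 2*Q/(Q + h) (g(h, Q) = (2*Q)/(Q + h) = 2*Q/(Q + h))
c(N) = 2/(11 + N) (c(N) = (2*N/(N + 11))/N = (2*N/(11 + N))/N = 2/(11 + N))
1/(c(55) + m(7, -69)) = 1/(2/(11 + 55) - 20*7) = 1/(2/66 - 140) = 1/(2*(1/66) - 140) = 1/(1/33 - 140) = 1/(-4619/33) = -33/4619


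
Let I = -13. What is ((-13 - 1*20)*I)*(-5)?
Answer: -2145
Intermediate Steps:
((-13 - 1*20)*I)*(-5) = ((-13 - 1*20)*(-13))*(-5) = ((-13 - 20)*(-13))*(-5) = -33*(-13)*(-5) = 429*(-5) = -2145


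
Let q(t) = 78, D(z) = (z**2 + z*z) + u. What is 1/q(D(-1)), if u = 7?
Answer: 1/78 ≈ 0.012821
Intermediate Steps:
D(z) = 7 + 2*z**2 (D(z) = (z**2 + z*z) + 7 = (z**2 + z**2) + 7 = 2*z**2 + 7 = 7 + 2*z**2)
1/q(D(-1)) = 1/78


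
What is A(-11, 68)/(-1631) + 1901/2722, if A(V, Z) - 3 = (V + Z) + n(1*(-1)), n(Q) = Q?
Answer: 2939933/4439582 ≈ 0.66221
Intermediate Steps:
A(V, Z) = 2 + V + Z (A(V, Z) = 3 + ((V + Z) + 1*(-1)) = 3 + ((V + Z) - 1) = 3 + (-1 + V + Z) = 2 + V + Z)
A(-11, 68)/(-1631) + 1901/2722 = (2 - 11 + 68)/(-1631) + 1901/2722 = 59*(-1/1631) + 1901*(1/2722) = -59/1631 + 1901/2722 = 2939933/4439582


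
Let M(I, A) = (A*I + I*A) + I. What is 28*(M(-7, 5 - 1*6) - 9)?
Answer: -56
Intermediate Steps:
M(I, A) = I + 2*A*I (M(I, A) = (A*I + A*I) + I = 2*A*I + I = I + 2*A*I)
28*(M(-7, 5 - 1*6) - 9) = 28*(-7*(1 + 2*(5 - 1*6)) - 9) = 28*(-7*(1 + 2*(5 - 6)) - 9) = 28*(-7*(1 + 2*(-1)) - 9) = 28*(-7*(1 - 2) - 9) = 28*(-7*(-1) - 9) = 28*(7 - 9) = 28*(-2) = -56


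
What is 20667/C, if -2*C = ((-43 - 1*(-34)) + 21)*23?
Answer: -6889/46 ≈ -149.76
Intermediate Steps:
C = -138 (C = -((-43 - 1*(-34)) + 21)*23/2 = -((-43 + 34) + 21)*23/2 = -(-9 + 21)*23/2 = -6*23 = -½*276 = -138)
20667/C = 20667/(-138) = 20667*(-1/138) = -6889/46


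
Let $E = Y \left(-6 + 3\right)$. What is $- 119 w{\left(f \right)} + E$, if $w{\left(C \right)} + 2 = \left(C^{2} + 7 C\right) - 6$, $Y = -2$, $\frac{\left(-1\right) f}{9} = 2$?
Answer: $-22604$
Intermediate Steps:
$f = -18$ ($f = \left(-9\right) 2 = -18$)
$E = 6$ ($E = - 2 \left(-6 + 3\right) = \left(-2\right) \left(-3\right) = 6$)
$w{\left(C \right)} = -8 + C^{2} + 7 C$ ($w{\left(C \right)} = -2 - \left(6 - C^{2} - 7 C\right) = -2 + \left(-6 + C^{2} + 7 C\right) = -8 + C^{2} + 7 C$)
$- 119 w{\left(f \right)} + E = - 119 \left(-8 + \left(-18\right)^{2} + 7 \left(-18\right)\right) + 6 = - 119 \left(-8 + 324 - 126\right) + 6 = \left(-119\right) 190 + 6 = -22610 + 6 = -22604$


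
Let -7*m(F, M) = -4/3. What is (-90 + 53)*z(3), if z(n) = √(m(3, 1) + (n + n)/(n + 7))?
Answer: -37*√8715/105 ≈ -32.896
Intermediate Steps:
m(F, M) = 4/21 (m(F, M) = -(-4)/(7*3) = -⅐*(-4/3) = 4/21)
z(n) = √(4/21 + 2*n/(7 + n)) (z(n) = √(4/21 + (n + n)/(n + 7)) = √(4/21 + (2*n)/(7 + n)) = √(4/21 + 2*n/(7 + n)))
(-90 + 53)*z(3) = (-90 + 53)*(√42*√((14 + 23*3)/(7 + 3))/21) = -37*√42*√((14 + 69)/10)/21 = -37*√42*√((⅒)*83)/21 = -37*√42*√(83/10)/21 = -37*√42*√830/10/21 = -37*√8715/105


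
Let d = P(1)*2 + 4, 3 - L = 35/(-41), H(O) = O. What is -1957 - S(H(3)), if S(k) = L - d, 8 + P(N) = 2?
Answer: -80723/41 ≈ -1968.9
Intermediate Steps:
P(N) = -6 (P(N) = -8 + 2 = -6)
L = 158/41 (L = 3 - 35/(-41) = 3 - 35*(-1)/41 = 3 - 1*(-35/41) = 3 + 35/41 = 158/41 ≈ 3.8537)
d = -8 (d = -6*2 + 4 = -12 + 4 = -8)
S(k) = 486/41 (S(k) = 158/41 - 1*(-8) = 158/41 + 8 = 486/41)
-1957 - S(H(3)) = -1957 - 1*486/41 = -1957 - 486/41 = -80723/41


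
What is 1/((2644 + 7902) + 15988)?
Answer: 1/26534 ≈ 3.7687e-5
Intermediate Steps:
1/((2644 + 7902) + 15988) = 1/(10546 + 15988) = 1/26534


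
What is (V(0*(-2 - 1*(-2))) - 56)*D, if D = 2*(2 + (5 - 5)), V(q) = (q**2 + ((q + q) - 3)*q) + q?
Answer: -224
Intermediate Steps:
V(q) = q + q**2 + q*(-3 + 2*q) (V(q) = (q**2 + (2*q - 3)*q) + q = (q**2 + (-3 + 2*q)*q) + q = (q**2 + q*(-3 + 2*q)) + q = q + q**2 + q*(-3 + 2*q))
D = 4 (D = 2*(2 + 0) = 2*2 = 4)
(V(0*(-2 - 1*(-2))) - 56)*D = ((0*(-2 - 1*(-2)))*(-2 + 3*(0*(-2 - 1*(-2)))) - 56)*4 = ((0*(-2 + 2))*(-2 + 3*(0*(-2 + 2))) - 56)*4 = ((0*0)*(-2 + 3*(0*0)) - 56)*4 = (0*(-2 + 3*0) - 56)*4 = (0*(-2 + 0) - 56)*4 = (0*(-2) - 56)*4 = (0 - 56)*4 = -56*4 = -224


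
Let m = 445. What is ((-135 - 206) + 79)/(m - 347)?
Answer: -131/49 ≈ -2.6735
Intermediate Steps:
((-135 - 206) + 79)/(m - 347) = ((-135 - 206) + 79)/(445 - 347) = (-341 + 79)/98 = -262*1/98 = -131/49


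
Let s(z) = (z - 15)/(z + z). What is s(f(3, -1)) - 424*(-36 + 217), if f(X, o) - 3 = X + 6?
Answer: -613953/8 ≈ -76744.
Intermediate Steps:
f(X, o) = 9 + X (f(X, o) = 3 + (X + 6) = 3 + (6 + X) = 9 + X)
s(z) = (-15 + z)/(2*z) (s(z) = (-15 + z)/((2*z)) = (-15 + z)*(1/(2*z)) = (-15 + z)/(2*z))
s(f(3, -1)) - 424*(-36 + 217) = (-15 + (9 + 3))/(2*(9 + 3)) - 424*(-36 + 217) = (½)*(-15 + 12)/12 - 424*181 = (½)*(1/12)*(-3) - 76744 = -⅛ - 76744 = -613953/8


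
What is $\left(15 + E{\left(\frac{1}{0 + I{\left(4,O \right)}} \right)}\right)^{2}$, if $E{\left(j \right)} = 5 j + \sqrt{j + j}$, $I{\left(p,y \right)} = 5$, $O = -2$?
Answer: $\frac{\left(80 + \sqrt{10}\right)^{2}}{25} \approx 276.64$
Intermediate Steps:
$E{\left(j \right)} = 5 j + \sqrt{2} \sqrt{j}$ ($E{\left(j \right)} = 5 j + \sqrt{2 j} = 5 j + \sqrt{2} \sqrt{j}$)
$\left(15 + E{\left(\frac{1}{0 + I{\left(4,O \right)}} \right)}\right)^{2} = \left(15 + \left(\frac{5}{0 + 5} + \sqrt{2} \sqrt{\frac{1}{0 + 5}}\right)\right)^{2} = \left(15 + \left(\frac{5}{5} + \sqrt{2} \sqrt{\frac{1}{5}}\right)\right)^{2} = \left(15 + \left(5 \cdot \frac{1}{5} + \frac{\sqrt{2}}{\sqrt{5}}\right)\right)^{2} = \left(15 + \left(1 + \sqrt{2} \frac{\sqrt{5}}{5}\right)\right)^{2} = \left(15 + \left(1 + \frac{\sqrt{10}}{5}\right)\right)^{2} = \left(16 + \frac{\sqrt{10}}{5}\right)^{2}$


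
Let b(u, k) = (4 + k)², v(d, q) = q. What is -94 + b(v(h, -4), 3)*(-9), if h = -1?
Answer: -535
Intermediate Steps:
-94 + b(v(h, -4), 3)*(-9) = -94 + (4 + 3)²*(-9) = -94 + 7²*(-9) = -94 + 49*(-9) = -94 - 441 = -535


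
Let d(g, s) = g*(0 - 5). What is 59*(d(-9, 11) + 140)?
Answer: 10915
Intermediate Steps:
d(g, s) = -5*g (d(g, s) = g*(-5) = -5*g)
59*(d(-9, 11) + 140) = 59*(-5*(-9) + 140) = 59*(45 + 140) = 59*185 = 10915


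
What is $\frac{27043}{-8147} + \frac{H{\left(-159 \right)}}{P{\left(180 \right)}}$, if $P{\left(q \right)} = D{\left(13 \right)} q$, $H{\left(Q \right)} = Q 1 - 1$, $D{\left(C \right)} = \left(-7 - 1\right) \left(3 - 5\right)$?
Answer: $- \frac{494921}{146646} \approx -3.3749$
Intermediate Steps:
$D{\left(C \right)} = 16$ ($D{\left(C \right)} = \left(-8\right) \left(-2\right) = 16$)
$H{\left(Q \right)} = -1 + Q$ ($H{\left(Q \right)} = Q - 1 = -1 + Q$)
$P{\left(q \right)} = 16 q$
$\frac{27043}{-8147} + \frac{H{\left(-159 \right)}}{P{\left(180 \right)}} = \frac{27043}{-8147} + \frac{-1 - 159}{16 \cdot 180} = 27043 \left(- \frac{1}{8147}\right) - \frac{160}{2880} = - \frac{27043}{8147} - \frac{1}{18} = - \frac{494921}{146646}$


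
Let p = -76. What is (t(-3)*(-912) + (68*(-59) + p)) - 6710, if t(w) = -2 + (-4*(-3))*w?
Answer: 23858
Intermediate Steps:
t(w) = -2 + 12*w
(t(-3)*(-912) + (68*(-59) + p)) - 6710 = ((-2 + 12*(-3))*(-912) + (68*(-59) - 76)) - 6710 = ((-2 - 36)*(-912) + (-4012 - 76)) - 6710 = (-38*(-912) - 4088) - 6710 = (34656 - 4088) - 6710 = 30568 - 6710 = 23858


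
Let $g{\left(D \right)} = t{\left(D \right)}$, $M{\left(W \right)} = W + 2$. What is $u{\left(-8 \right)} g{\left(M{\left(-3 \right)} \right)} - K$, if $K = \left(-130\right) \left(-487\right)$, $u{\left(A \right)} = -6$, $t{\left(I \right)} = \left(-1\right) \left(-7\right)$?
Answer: $-63352$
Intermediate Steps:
$t{\left(I \right)} = 7$
$M{\left(W \right)} = 2 + W$
$g{\left(D \right)} = 7$
$K = 63310$
$u{\left(-8 \right)} g{\left(M{\left(-3 \right)} \right)} - K = \left(-6\right) 7 - 63310 = -42 - 63310 = -63352$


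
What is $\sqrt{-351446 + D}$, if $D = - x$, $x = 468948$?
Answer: $i \sqrt{820394} \approx 905.76 i$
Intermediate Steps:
$D = -468948$ ($D = \left(-1\right) 468948 = -468948$)
$\sqrt{-351446 + D} = \sqrt{-351446 - 468948} = \sqrt{-820394} = i \sqrt{820394}$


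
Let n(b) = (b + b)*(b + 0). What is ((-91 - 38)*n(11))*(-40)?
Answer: 1248720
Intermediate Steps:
n(b) = 2*b**2 (n(b) = (2*b)*b = 2*b**2)
((-91 - 38)*n(11))*(-40) = ((-91 - 38)*(2*11**2))*(-40) = -258*121*(-40) = -129*242*(-40) = -31218*(-40) = 1248720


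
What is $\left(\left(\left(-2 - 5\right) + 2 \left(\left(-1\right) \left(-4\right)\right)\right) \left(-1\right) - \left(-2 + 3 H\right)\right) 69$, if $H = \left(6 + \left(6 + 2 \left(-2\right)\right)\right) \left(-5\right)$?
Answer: $8349$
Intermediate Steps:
$H = -40$ ($H = \left(6 + \left(6 - 4\right)\right) \left(-5\right) = \left(6 + 2\right) \left(-5\right) = 8 \left(-5\right) = -40$)
$\left(\left(\left(-2 - 5\right) + 2 \left(\left(-1\right) \left(-4\right)\right)\right) \left(-1\right) - \left(-2 + 3 H\right)\right) 69 = \left(\left(\left(-2 - 5\right) + 2 \left(\left(-1\right) \left(-4\right)\right)\right) \left(-1\right) + \left(\left(-3\right) \left(-40\right) + 2\right)\right) 69 = \left(\left(-7 + 2 \cdot 4\right) \left(-1\right) + \left(120 + 2\right)\right) 69 = \left(\left(-7 + 8\right) \left(-1\right) + 122\right) 69 = \left(1 \left(-1\right) + 122\right) 69 = \left(-1 + 122\right) 69 = 121 \cdot 69 = 8349$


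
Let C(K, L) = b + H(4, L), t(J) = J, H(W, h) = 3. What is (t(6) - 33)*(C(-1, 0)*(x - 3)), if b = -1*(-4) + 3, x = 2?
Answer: 270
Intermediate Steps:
b = 7 (b = 4 + 3 = 7)
C(K, L) = 10 (C(K, L) = 7 + 3 = 10)
(t(6) - 33)*(C(-1, 0)*(x - 3)) = (6 - 33)*(10*(2 - 3)) = -270*(-1) = -27*(-10) = 270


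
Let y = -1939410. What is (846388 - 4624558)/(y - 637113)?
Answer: 1259390/858841 ≈ 1.4664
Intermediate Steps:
(846388 - 4624558)/(y - 637113) = (846388 - 4624558)/(-1939410 - 637113) = -3778170/(-2576523) = -3778170*(-1/2576523) = 1259390/858841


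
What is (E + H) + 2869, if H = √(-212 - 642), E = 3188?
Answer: 6057 + I*√854 ≈ 6057.0 + 29.223*I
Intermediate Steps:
H = I*√854 (H = √(-854) = I*√854 ≈ 29.223*I)
(E + H) + 2869 = (3188 + I*√854) + 2869 = 6057 + I*√854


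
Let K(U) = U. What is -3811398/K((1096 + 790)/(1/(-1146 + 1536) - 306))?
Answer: 75808070987/122590 ≈ 6.1839e+5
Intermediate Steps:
-3811398/K((1096 + 790)/(1/(-1146 + 1536) - 306)) = -3811398*(1/(-1146 + 1536) - 306)/(1096 + 790) = -3811398/(1886/(1/390 - 306)) = -3811398/(1886/(-119339/390)) = -3811398/(1886*(-390/119339)) = -3811398/(-735540/119339) = -3811398*(-119339/735540) = 75808070987/122590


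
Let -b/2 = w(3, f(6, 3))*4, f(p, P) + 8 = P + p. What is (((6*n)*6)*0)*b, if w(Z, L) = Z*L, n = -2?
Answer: 0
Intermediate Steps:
f(p, P) = -8 + P + p (f(p, P) = -8 + (P + p) = -8 + P + p)
w(Z, L) = L*Z
b = -24 (b = -2*(-8 + 3 + 6)*3*4 = -2*1*3*4 = -6*4 = -2*12 = -24)
(((6*n)*6)*0)*b = (((6*(-2))*6)*0)*(-24) = (-12*6*0)*(-24) = -72*0*(-24) = 0*(-24) = 0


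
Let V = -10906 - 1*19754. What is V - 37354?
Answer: -68014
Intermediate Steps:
V = -30660 (V = -10906 - 19754 = -30660)
V - 37354 = -30660 - 37354 = -68014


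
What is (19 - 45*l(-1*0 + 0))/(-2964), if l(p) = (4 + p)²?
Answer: 701/2964 ≈ 0.23650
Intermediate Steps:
(19 - 45*l(-1*0 + 0))/(-2964) = (19 - 45*(4 + (-1*0 + 0))²)/(-2964) = (19 - 45*(4 + (0 + 0))²)*(-1/2964) = (19 - 45*(4 + 0)²)*(-1/2964) = (19 - 45*4²)*(-1/2964) = (19 - 45*16)*(-1/2964) = (19 - 720)*(-1/2964) = -701*(-1/2964) = 701/2964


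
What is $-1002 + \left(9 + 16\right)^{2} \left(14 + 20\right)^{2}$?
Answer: $721498$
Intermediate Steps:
$-1002 + \left(9 + 16\right)^{2} \left(14 + 20\right)^{2} = -1002 + 25^{2} \cdot 34^{2} = -1002 + 625 \cdot 1156 = -1002 + 722500 = 721498$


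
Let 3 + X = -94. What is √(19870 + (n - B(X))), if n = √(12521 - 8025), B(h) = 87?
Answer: √(19783 + 4*√281) ≈ 140.89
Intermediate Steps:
X = -97 (X = -3 - 94 = -97)
n = 4*√281 (n = √4496 = 4*√281 ≈ 67.052)
√(19870 + (n - B(X))) = √(19870 + (4*√281 - 1*87)) = √(19870 + (4*√281 - 87)) = √(19870 + (-87 + 4*√281)) = √(19783 + 4*√281)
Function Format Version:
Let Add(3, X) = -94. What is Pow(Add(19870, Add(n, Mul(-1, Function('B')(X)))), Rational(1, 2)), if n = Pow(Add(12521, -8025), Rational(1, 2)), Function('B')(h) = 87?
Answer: Pow(Add(19783, Mul(4, Pow(281, Rational(1, 2)))), Rational(1, 2)) ≈ 140.89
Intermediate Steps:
X = -97 (X = Add(-3, -94) = -97)
n = Mul(4, Pow(281, Rational(1, 2))) (n = Pow(4496, Rational(1, 2)) = Mul(4, Pow(281, Rational(1, 2))) ≈ 67.052)
Pow(Add(19870, Add(n, Mul(-1, Function('B')(X)))), Rational(1, 2)) = Pow(Add(19870, Add(Mul(4, Pow(281, Rational(1, 2))), Mul(-1, 87))), Rational(1, 2)) = Pow(Add(19870, Add(Mul(4, Pow(281, Rational(1, 2))), -87)), Rational(1, 2)) = Pow(Add(19870, Add(-87, Mul(4, Pow(281, Rational(1, 2))))), Rational(1, 2)) = Pow(Add(19783, Mul(4, Pow(281, Rational(1, 2)))), Rational(1, 2))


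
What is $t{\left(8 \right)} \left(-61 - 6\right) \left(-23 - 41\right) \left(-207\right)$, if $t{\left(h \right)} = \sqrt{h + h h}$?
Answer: $- 5325696 \sqrt{2} \approx -7.5317 \cdot 10^{6}$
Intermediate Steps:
$t{\left(h \right)} = \sqrt{h + h^{2}}$
$t{\left(8 \right)} \left(-61 - 6\right) \left(-23 - 41\right) \left(-207\right) = \sqrt{8 \left(1 + 8\right)} \left(-61 - 6\right) \left(-23 - 41\right) \left(-207\right) = \sqrt{8 \cdot 9} \left(\left(-67\right) \left(-64\right)\right) \left(-207\right) = \sqrt{72} \cdot 4288 \left(-207\right) = 6 \sqrt{2} \cdot 4288 \left(-207\right) = 25728 \sqrt{2} \left(-207\right) = - 5325696 \sqrt{2}$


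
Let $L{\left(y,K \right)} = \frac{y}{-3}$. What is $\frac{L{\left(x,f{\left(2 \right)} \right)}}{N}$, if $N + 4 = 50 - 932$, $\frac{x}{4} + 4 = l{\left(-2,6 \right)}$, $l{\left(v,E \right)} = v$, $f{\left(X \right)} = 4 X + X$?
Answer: $- \frac{4}{443} \approx -0.0090293$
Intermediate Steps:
$f{\left(X \right)} = 5 X$
$x = -24$ ($x = -16 + 4 \left(-2\right) = -16 - 8 = -24$)
$L{\left(y,K \right)} = - \frac{y}{3}$ ($L{\left(y,K \right)} = y \left(- \frac{1}{3}\right) = - \frac{y}{3}$)
$N = -886$ ($N = -4 + \left(50 - 932\right) = -4 - 882 = -886$)
$\frac{L{\left(x,f{\left(2 \right)} \right)}}{N} = \frac{\left(- \frac{1}{3}\right) \left(-24\right)}{-886} = \left(- \frac{1}{886}\right) 8 = - \frac{4}{443}$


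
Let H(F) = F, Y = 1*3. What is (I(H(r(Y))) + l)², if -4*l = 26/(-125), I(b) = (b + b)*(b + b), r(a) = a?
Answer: 81234169/62500 ≈ 1299.7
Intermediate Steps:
Y = 3
I(b) = 4*b² (I(b) = (2*b)*(2*b) = 4*b²)
l = 13/250 (l = -13/(2*(-125)) = -13*(-1)/(2*125) = -¼*(-26/125) = 13/250 ≈ 0.052000)
(I(H(r(Y))) + l)² = (4*3² + 13/250)² = (4*9 + 13/250)² = (36 + 13/250)² = (9013/250)² = 81234169/62500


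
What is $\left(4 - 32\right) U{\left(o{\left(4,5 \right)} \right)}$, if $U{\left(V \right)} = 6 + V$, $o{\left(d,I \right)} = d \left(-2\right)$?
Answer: $56$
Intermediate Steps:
$o{\left(d,I \right)} = - 2 d$
$\left(4 - 32\right) U{\left(o{\left(4,5 \right)} \right)} = \left(4 - 32\right) \left(6 - 8\right) = - 28 \left(6 - 8\right) = \left(-28\right) \left(-2\right) = 56$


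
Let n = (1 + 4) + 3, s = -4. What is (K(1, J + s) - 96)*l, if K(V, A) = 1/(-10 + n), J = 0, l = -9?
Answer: 1737/2 ≈ 868.50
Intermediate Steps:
n = 8 (n = 5 + 3 = 8)
K(V, A) = -1/2 (K(V, A) = 1/(-10 + 8) = 1/(-2) = -1/2)
(K(1, J + s) - 96)*l = (-1/2 - 96)*(-9) = -193/2*(-9) = 1737/2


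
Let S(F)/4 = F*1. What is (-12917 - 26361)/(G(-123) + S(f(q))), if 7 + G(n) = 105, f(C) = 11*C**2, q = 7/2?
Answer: -39278/637 ≈ -61.661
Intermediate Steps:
q = 7/2 (q = 7*(1/2) = 7/2 ≈ 3.5000)
S(F) = 4*F (S(F) = 4*(F*1) = 4*F)
G(n) = 98 (G(n) = -7 + 105 = 98)
(-12917 - 26361)/(G(-123) + S(f(q))) = (-12917 - 26361)/(98 + 4*(11*(7/2)**2)) = -39278/(98 + 4*(11*(49/4))) = -39278/(98 + 4*(539/4)) = -39278/(98 + 539) = -39278/637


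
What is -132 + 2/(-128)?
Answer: -8449/64 ≈ -132.02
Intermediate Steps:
-132 + 2/(-128) = -132 + 2*(-1/128) = -132 - 1/64 = -8449/64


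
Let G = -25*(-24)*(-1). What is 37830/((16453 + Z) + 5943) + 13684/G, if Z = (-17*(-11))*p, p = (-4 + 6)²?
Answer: -18375281/867900 ≈ -21.172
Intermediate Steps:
p = 4 (p = 2² = 4)
Z = 748 (Z = -17*(-11)*4 = 187*4 = 748)
G = -600 (G = 600*(-1) = -600)
37830/((16453 + Z) + 5943) + 13684/G = 37830/((16453 + 748) + 5943) + 13684/(-600) = 37830/(17201 + 5943) + 13684*(-1/600) = 37830/23144 - 3421/150 = 37830*(1/23144) - 3421/150 = 18915/11572 - 3421/150 = -18375281/867900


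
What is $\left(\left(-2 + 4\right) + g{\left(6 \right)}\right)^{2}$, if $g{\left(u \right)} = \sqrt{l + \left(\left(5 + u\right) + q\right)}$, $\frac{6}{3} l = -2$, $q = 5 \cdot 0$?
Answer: $\left(2 + \sqrt{10}\right)^{2} \approx 26.649$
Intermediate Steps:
$q = 0$
$l = -1$ ($l = \frac{1}{2} \left(-2\right) = -1$)
$g{\left(u \right)} = \sqrt{4 + u}$ ($g{\left(u \right)} = \sqrt{-1 + \left(\left(5 + u\right) + 0\right)} = \sqrt{-1 + \left(5 + u\right)} = \sqrt{4 + u}$)
$\left(\left(-2 + 4\right) + g{\left(6 \right)}\right)^{2} = \left(\left(-2 + 4\right) + \sqrt{4 + 6}\right)^{2} = \left(2 + \sqrt{10}\right)^{2}$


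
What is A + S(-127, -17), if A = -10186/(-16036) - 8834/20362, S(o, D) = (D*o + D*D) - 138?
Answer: 188584642307/81631258 ≈ 2310.2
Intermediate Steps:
S(o, D) = -138 + D² + D*o (S(o, D) = (D*o + D²) - 138 = (D² + D*o) - 138 = -138 + D² + D*o)
A = 16436327/81631258 (A = -10186*(-1/16036) - 8834*1/20362 = 5093/8018 - 4417/10181 = 16436327/81631258 ≈ 0.20135)
A + S(-127, -17) = 16436327/81631258 + (-138 + (-17)² - 17*(-127)) = 16436327/81631258 + (-138 + 289 + 2159) = 16436327/81631258 + 2310 = 188584642307/81631258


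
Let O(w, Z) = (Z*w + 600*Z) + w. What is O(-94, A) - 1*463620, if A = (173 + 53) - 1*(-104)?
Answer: -296734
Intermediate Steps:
A = 330 (A = 226 + 104 = 330)
O(w, Z) = w + 600*Z + Z*w (O(w, Z) = (600*Z + Z*w) + w = w + 600*Z + Z*w)
O(-94, A) - 1*463620 = (-94 + 600*330 + 330*(-94)) - 1*463620 = (-94 + 198000 - 31020) - 463620 = 166886 - 463620 = -296734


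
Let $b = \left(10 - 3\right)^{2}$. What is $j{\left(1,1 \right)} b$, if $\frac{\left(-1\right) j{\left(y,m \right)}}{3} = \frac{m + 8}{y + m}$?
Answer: $- \frac{1323}{2} \approx -661.5$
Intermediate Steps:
$b = 49$ ($b = 7^{2} = 49$)
$j{\left(y,m \right)} = - \frac{3 \left(8 + m\right)}{m + y}$ ($j{\left(y,m \right)} = - 3 \frac{m + 8}{y + m} = - 3 \frac{8 + m}{m + y} = - \frac{3 \left(8 + m\right)}{m + y}$)
$j{\left(1,1 \right)} b = \frac{3 \left(-8 - 1\right)}{1 + 1} \cdot 49 = \frac{3 \left(-8 - 1\right)}{2} \cdot 49 = 3 \cdot \frac{1}{2} \left(-9\right) 49 = \left(- \frac{27}{2}\right) 49 = - \frac{1323}{2}$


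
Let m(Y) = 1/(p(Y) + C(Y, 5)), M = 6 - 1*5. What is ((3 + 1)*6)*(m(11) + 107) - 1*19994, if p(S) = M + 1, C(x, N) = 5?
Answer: -121958/7 ≈ -17423.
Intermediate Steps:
M = 1 (M = 6 - 5 = 1)
p(S) = 2 (p(S) = 1 + 1 = 2)
m(Y) = ⅐ (m(Y) = 1/(2 + 5) = 1/7 = ⅐)
((3 + 1)*6)*(m(11) + 107) - 1*19994 = ((3 + 1)*6)*(⅐ + 107) - 1*19994 = (4*6)*(750/7) - 19994 = 24*(750/7) - 19994 = 18000/7 - 19994 = -121958/7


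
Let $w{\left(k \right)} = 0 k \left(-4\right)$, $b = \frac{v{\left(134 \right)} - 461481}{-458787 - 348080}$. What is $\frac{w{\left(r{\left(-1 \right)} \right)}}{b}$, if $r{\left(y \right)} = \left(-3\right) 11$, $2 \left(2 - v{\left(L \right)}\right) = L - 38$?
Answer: $0$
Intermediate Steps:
$v{\left(L \right)} = 21 - \frac{L}{2}$ ($v{\left(L \right)} = 2 - \frac{L - 38}{2} = 2 - \frac{-38 + L}{2} = 2 - \left(-19 + \frac{L}{2}\right) = 21 - \frac{L}{2}$)
$r{\left(y \right)} = -33$
$b = \frac{461527}{806867}$ ($b = \frac{\left(21 - 67\right) - 461481}{-458787 - 348080} = \frac{\left(21 - 67\right) - 461481}{-806867} = \left(-46 - 461481\right) \left(- \frac{1}{806867}\right) = \left(-461527\right) \left(- \frac{1}{806867}\right) = \frac{461527}{806867} \approx 0.572$)
$w{\left(k \right)} = 0$ ($w{\left(k \right)} = 0 \left(-4\right) = 0$)
$\frac{w{\left(r{\left(-1 \right)} \right)}}{b} = \frac{0}{\frac{461527}{806867}} = 0 \cdot \frac{806867}{461527} = 0$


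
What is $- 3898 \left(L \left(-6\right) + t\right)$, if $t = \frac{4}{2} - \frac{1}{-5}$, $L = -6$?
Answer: $- \frac{744518}{5} \approx -1.489 \cdot 10^{5}$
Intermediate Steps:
$t = \frac{11}{5}$ ($t = 4 \cdot \frac{1}{2} - - \frac{1}{5} = 2 + \frac{1}{5} = \frac{11}{5} \approx 2.2$)
$- 3898 \left(L \left(-6\right) + t\right) = - 3898 \left(\left(-6\right) \left(-6\right) + \frac{11}{5}\right) = - 3898 \left(36 + \frac{11}{5}\right) = \left(-3898\right) \frac{191}{5} = - \frac{744518}{5}$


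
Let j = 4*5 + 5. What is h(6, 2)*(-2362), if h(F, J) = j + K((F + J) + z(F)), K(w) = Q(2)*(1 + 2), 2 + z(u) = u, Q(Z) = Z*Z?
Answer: -87394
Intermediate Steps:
Q(Z) = Z²
z(u) = -2 + u
j = 25 (j = 20 + 5 = 25)
K(w) = 12 (K(w) = 2²*(1 + 2) = 4*3 = 12)
h(F, J) = 37 (h(F, J) = 25 + 12 = 37)
h(6, 2)*(-2362) = 37*(-2362) = -87394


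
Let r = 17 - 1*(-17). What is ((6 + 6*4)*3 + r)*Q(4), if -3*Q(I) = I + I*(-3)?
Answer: 992/3 ≈ 330.67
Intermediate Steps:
r = 34 (r = 17 + 17 = 34)
Q(I) = 2*I/3 (Q(I) = -(I + I*(-3))/3 = -(I - 3*I)/3 = -(-2)*I/3 = 2*I/3)
((6 + 6*4)*3 + r)*Q(4) = ((6 + 6*4)*3 + 34)*((2/3)*4) = ((6 + 24)*3 + 34)*(8/3) = (30*3 + 34)*(8/3) = (90 + 34)*(8/3) = 124*(8/3) = 992/3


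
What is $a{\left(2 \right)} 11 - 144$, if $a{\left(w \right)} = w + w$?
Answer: $-100$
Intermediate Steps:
$a{\left(w \right)} = 2 w$
$a{\left(2 \right)} 11 - 144 = 2 \cdot 2 \cdot 11 - 144 = 4 \cdot 11 - 144 = 44 - 144 = -100$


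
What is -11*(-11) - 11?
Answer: 110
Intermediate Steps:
-11*(-11) - 11 = 121 - 11 = 110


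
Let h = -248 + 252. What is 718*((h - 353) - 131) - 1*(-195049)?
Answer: -149591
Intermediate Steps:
h = 4
718*((h - 353) - 131) - 1*(-195049) = 718*((4 - 353) - 131) - 1*(-195049) = 718*(-349 - 131) + 195049 = 718*(-480) + 195049 = -344640 + 195049 = -149591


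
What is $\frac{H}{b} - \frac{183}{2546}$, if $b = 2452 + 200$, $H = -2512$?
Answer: $- \frac{1720217}{1687998} \approx -1.0191$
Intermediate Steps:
$b = 2652$
$\frac{H}{b} - \frac{183}{2546} = - \frac{2512}{2652} - \frac{183}{2546} = \left(-2512\right) \frac{1}{2652} - \frac{183}{2546} = - \frac{628}{663} - \frac{183}{2546} = - \frac{1720217}{1687998}$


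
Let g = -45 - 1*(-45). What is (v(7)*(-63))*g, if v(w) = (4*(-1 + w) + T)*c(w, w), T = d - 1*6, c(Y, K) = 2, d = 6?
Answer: 0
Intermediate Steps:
T = 0 (T = 6 - 1*6 = 6 - 6 = 0)
g = 0 (g = -45 + 45 = 0)
v(w) = -8 + 8*w (v(w) = (4*(-1 + w) + 0)*2 = ((-4 + 4*w) + 0)*2 = (-4 + 4*w)*2 = -8 + 8*w)
(v(7)*(-63))*g = ((-8 + 8*7)*(-63))*0 = ((-8 + 56)*(-63))*0 = (48*(-63))*0 = -3024*0 = 0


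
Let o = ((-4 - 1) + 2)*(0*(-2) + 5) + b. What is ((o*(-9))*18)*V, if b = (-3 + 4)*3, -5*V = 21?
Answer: -40824/5 ≈ -8164.8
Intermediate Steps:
V = -21/5 (V = -⅕*21 = -21/5 ≈ -4.2000)
b = 3 (b = 1*3 = 3)
o = -12 (o = ((-4 - 1) + 2)*(0*(-2) + 5) + 3 = (-5 + 2)*(0 + 5) + 3 = -3*5 + 3 = -15 + 3 = -12)
((o*(-9))*18)*V = (-12*(-9)*18)*(-21/5) = (108*18)*(-21/5) = 1944*(-21/5) = -40824/5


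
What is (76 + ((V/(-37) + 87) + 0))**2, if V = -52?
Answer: 37002889/1369 ≈ 27029.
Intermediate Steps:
(76 + ((V/(-37) + 87) + 0))**2 = (76 + ((-52/(-37) + 87) + 0))**2 = (76 + ((-52*(-1/37) + 87) + 0))**2 = (76 + ((52/37 + 87) + 0))**2 = (76 + (3271/37 + 0))**2 = (76 + 3271/37)**2 = (6083/37)**2 = 37002889/1369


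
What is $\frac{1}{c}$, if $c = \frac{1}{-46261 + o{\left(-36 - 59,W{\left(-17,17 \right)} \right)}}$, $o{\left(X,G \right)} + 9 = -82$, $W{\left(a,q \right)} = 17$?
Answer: $-46352$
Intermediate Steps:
$o{\left(X,G \right)} = -91$ ($o{\left(X,G \right)} = -9 - 82 = -91$)
$c = - \frac{1}{46352}$ ($c = \frac{1}{-46261 - 91} = \frac{1}{-46352} = - \frac{1}{46352} \approx -2.1574 \cdot 10^{-5}$)
$\frac{1}{c} = \frac{1}{- \frac{1}{46352}} = -46352$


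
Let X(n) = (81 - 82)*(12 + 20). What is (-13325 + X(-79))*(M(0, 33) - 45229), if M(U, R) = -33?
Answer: 604564534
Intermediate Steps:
X(n) = -32 (X(n) = -1*32 = -32)
(-13325 + X(-79))*(M(0, 33) - 45229) = (-13325 - 32)*(-33 - 45229) = -13357*(-45262) = 604564534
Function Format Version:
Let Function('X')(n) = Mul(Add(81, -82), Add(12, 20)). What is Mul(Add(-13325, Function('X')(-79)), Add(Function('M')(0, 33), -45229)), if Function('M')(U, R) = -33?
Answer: 604564534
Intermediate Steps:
Function('X')(n) = -32 (Function('X')(n) = Mul(-1, 32) = -32)
Mul(Add(-13325, Function('X')(-79)), Add(Function('M')(0, 33), -45229)) = Mul(Add(-13325, -32), Add(-33, -45229)) = Mul(-13357, -45262) = 604564534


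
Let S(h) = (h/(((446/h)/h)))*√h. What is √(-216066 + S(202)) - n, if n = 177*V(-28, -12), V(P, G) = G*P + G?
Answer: -57348 + √(-10744746114 + 919028492*√202)/223 ≈ -57132.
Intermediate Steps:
S(h) = h^(7/2)/446 (S(h) = (h/((446/h²)))*√h = (h*(h²/446))*√h = (h³/446)*√h = h^(7/2)/446)
V(P, G) = G + G*P
n = 57348 (n = 177*(-12*(1 - 28)) = 177*(-12*(-27)) = 177*324 = 57348)
√(-216066 + S(202)) - n = √(-216066 + 202^(7/2)/446) - 1*57348 = √(-216066 + (8242408*√202)/446) - 57348 = √(-216066 + 4121204*√202/223) - 57348 = -57348 + √(-216066 + 4121204*√202/223)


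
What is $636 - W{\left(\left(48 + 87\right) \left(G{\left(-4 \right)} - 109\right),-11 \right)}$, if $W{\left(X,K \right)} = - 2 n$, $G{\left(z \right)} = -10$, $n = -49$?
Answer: $538$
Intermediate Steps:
$W{\left(X,K \right)} = 98$ ($W{\left(X,K \right)} = \left(-2\right) \left(-49\right) = 98$)
$636 - W{\left(\left(48 + 87\right) \left(G{\left(-4 \right)} - 109\right),-11 \right)} = 636 - 98 = 538$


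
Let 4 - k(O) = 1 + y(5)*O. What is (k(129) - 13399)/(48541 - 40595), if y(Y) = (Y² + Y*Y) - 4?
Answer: -9665/3973 ≈ -2.4327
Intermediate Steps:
y(Y) = -4 + 2*Y² (y(Y) = (Y² + Y²) - 4 = 2*Y² - 4 = -4 + 2*Y²)
k(O) = 3 - 46*O (k(O) = 4 - (1 + (-4 + 2*5²)*O) = 4 - (1 + (-4 + 2*25)*O) = 4 - (1 + (-4 + 50)*O) = 4 - (1 + 46*O) = 4 + (-1 - 46*O) = 3 - 46*O)
(k(129) - 13399)/(48541 - 40595) = ((3 - 46*129) - 13399)/(48541 - 40595) = ((3 - 5934) - 13399)/7946 = (-5931 - 13399)*(1/7946) = -19330*1/7946 = -9665/3973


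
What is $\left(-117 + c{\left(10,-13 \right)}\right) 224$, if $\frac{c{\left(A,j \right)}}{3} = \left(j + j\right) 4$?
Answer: $-96096$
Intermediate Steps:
$c{\left(A,j \right)} = 24 j$ ($c{\left(A,j \right)} = 3 \left(j + j\right) 4 = 3 \cdot 2 j 4 = 3 \cdot 8 j = 24 j$)
$\left(-117 + c{\left(10,-13 \right)}\right) 224 = \left(-117 + 24 \left(-13\right)\right) 224 = \left(-117 - 312\right) 224 = \left(-429\right) 224 = -96096$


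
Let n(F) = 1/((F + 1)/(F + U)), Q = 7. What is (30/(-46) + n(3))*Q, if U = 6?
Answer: 1029/92 ≈ 11.185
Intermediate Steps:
n(F) = (6 + F)/(1 + F) (n(F) = 1/((F + 1)/(F + 6)) = 1/((1 + F)/(6 + F)) = (6 + F)/(1 + F))
(30/(-46) + n(3))*Q = (30/(-46) + (6 + 3)/(1 + 3))*7 = (30*(-1/46) + 9/4)*7 = (-15/23 + (1/4)*9)*7 = (-15/23 + 9/4)*7 = (147/92)*7 = 1029/92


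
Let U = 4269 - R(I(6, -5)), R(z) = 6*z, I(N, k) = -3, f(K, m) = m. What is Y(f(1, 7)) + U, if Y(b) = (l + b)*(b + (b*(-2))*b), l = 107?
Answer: -6087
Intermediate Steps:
Y(b) = (107 + b)*(b - 2*b**2) (Y(b) = (107 + b)*(b + (b*(-2))*b) = (107 + b)*(b + (-2*b)*b) = (107 + b)*(b - 2*b**2))
U = 4287 (U = 4269 - 6*(-3) = 4269 - 1*(-18) = 4269 + 18 = 4287)
Y(f(1, 7)) + U = 7*(107 - 213*7 - 2*7**2) + 4287 = 7*(107 - 1491 - 2*49) + 4287 = 7*(107 - 1491 - 98) + 4287 = 7*(-1482) + 4287 = -10374 + 4287 = -6087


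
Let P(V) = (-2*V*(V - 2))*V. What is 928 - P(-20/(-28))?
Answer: 317854/343 ≈ 926.69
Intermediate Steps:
P(V) = -2*V²*(-2 + V) (P(V) = (-2*V*(-2 + V))*V = -2*V²*(-2 + V))
928 - P(-20/(-28)) = 928 - 2*(-20/(-28))²*(2 - (-20)/(-28)) = 928 - 2*(-20*(-1/28))²*(2 - (-20)*(-1)/28) = 928 - 2*(5/7)²*(2 - 1*5/7) = 928 - 2*25*(2 - 5/7)/49 = 928 - 2*25*9/(49*7) = 928 - 1*450/343 = 928 - 450/343 = 317854/343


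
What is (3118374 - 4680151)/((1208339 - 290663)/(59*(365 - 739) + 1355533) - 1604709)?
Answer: 231397565651/237758397603 ≈ 0.97325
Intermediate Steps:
(3118374 - 4680151)/((1208339 - 290663)/(59*(365 - 739) + 1355533) - 1604709) = -1561777/(917676/(59*(-374) + 1355533) - 1604709) = -1561777/(917676/(-22066 + 1355533) - 1604709) = -1561777/(917676/1333467 - 1604709) = -1561777/(917676*(1/1333467) - 1604709) = -1561777/(101964/148163 - 1604709) = -1561777/(-237758397603/148163) = -1561777*(-148163/237758397603) = 231397565651/237758397603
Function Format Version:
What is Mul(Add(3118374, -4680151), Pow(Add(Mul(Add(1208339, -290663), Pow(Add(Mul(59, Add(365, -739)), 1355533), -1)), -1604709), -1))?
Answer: Rational(231397565651, 237758397603) ≈ 0.97325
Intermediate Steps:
Mul(Add(3118374, -4680151), Pow(Add(Mul(Add(1208339, -290663), Pow(Add(Mul(59, Add(365, -739)), 1355533), -1)), -1604709), -1)) = Mul(-1561777, Pow(Add(Mul(917676, Pow(Add(Mul(59, -374), 1355533), -1)), -1604709), -1)) = Mul(-1561777, Pow(Add(Mul(917676, Pow(Add(-22066, 1355533), -1)), -1604709), -1)) = Mul(-1561777, Pow(Add(Mul(917676, Pow(1333467, -1)), -1604709), -1)) = Mul(-1561777, Pow(Add(Mul(917676, Rational(1, 1333467)), -1604709), -1)) = Mul(-1561777, Pow(Add(Rational(101964, 148163), -1604709), -1)) = Mul(-1561777, Pow(Rational(-237758397603, 148163), -1)) = Mul(-1561777, Rational(-148163, 237758397603)) = Rational(231397565651, 237758397603)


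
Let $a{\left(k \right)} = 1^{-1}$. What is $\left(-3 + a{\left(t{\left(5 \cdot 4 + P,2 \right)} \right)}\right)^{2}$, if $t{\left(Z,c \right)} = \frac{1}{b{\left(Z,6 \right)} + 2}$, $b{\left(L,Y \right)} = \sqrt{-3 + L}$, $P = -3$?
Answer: $4$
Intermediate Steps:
$t{\left(Z,c \right)} = \frac{1}{2 + \sqrt{-3 + Z}}$ ($t{\left(Z,c \right)} = \frac{1}{\sqrt{-3 + Z} + 2} = \frac{1}{2 + \sqrt{-3 + Z}}$)
$a{\left(k \right)} = 1$
$\left(-3 + a{\left(t{\left(5 \cdot 4 + P,2 \right)} \right)}\right)^{2} = \left(-3 + 1\right)^{2} = \left(-2\right)^{2} = 4$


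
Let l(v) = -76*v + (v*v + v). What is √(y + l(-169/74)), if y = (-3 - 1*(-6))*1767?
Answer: √29994787/74 ≈ 74.010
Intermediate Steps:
y = 5301 (y = (-3 + 6)*1767 = 3*1767 = 5301)
l(v) = v² - 75*v (l(v) = -76*v + (v² + v) = -76*v + (v + v²) = v² - 75*v)
√(y + l(-169/74)) = √(5301 + (-169/74)*(-75 - 169/74)) = √(5301 + (-169*1/74)*(-75 - 169*1/74)) = √(5301 - 169*(-75 - 169/74)/74) = √(5301 - 169/74*(-5719/74)) = √(5301 + 966511/5476) = √(29994787/5476) = √29994787/74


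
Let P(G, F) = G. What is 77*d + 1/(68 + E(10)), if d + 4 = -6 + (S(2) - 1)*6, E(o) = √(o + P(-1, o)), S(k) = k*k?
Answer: 43737/71 ≈ 616.01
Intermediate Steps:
S(k) = k²
E(o) = √(-1 + o) (E(o) = √(o - 1) = √(-1 + o))
d = 8 (d = -4 + (-6 + (2² - 1)*6) = -4 + (-6 + (4 - 1)*6) = -4 + (-6 + 3*6) = -4 + (-6 + 18) = -4 + 12 = 8)
77*d + 1/(68 + E(10)) = 77*8 + 1/(68 + √(-1 + 10)) = 616 + 1/(68 + √9) = 616 + 1/(68 + 3) = 616 + 1/71 = 43737/71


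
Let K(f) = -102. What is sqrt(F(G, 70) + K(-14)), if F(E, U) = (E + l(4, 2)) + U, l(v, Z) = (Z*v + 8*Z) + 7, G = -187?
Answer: 2*I*sqrt(47) ≈ 13.711*I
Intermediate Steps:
l(v, Z) = 7 + 8*Z + Z*v (l(v, Z) = (8*Z + Z*v) + 7 = 7 + 8*Z + Z*v)
F(E, U) = 31 + E + U (F(E, U) = (E + (7 + 8*2 + 2*4)) + U = (E + (7 + 16 + 8)) + U = (E + 31) + U = (31 + E) + U = 31 + E + U)
sqrt(F(G, 70) + K(-14)) = sqrt((31 - 187 + 70) - 102) = sqrt(-86 - 102) = sqrt(-188) = 2*I*sqrt(47)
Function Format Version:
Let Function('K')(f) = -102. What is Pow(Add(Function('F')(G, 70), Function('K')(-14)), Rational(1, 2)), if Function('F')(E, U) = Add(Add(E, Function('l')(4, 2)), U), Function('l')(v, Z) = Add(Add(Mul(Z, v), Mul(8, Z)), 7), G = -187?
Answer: Mul(2, I, Pow(47, Rational(1, 2))) ≈ Mul(13.711, I)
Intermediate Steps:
Function('l')(v, Z) = Add(7, Mul(8, Z), Mul(Z, v)) (Function('l')(v, Z) = Add(Add(Mul(8, Z), Mul(Z, v)), 7) = Add(7, Mul(8, Z), Mul(Z, v)))
Function('F')(E, U) = Add(31, E, U) (Function('F')(E, U) = Add(Add(E, Add(7, Mul(8, 2), Mul(2, 4))), U) = Add(Add(E, Add(7, 16, 8)), U) = Add(Add(E, 31), U) = Add(Add(31, E), U) = Add(31, E, U))
Pow(Add(Function('F')(G, 70), Function('K')(-14)), Rational(1, 2)) = Pow(Add(Add(31, -187, 70), -102), Rational(1, 2)) = Pow(Add(-86, -102), Rational(1, 2)) = Pow(-188, Rational(1, 2)) = Mul(2, I, Pow(47, Rational(1, 2)))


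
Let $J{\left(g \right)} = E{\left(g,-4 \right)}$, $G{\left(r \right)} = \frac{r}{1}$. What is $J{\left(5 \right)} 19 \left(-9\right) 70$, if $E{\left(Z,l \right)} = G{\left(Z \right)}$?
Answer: $-59850$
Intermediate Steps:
$G{\left(r \right)} = r$ ($G{\left(r \right)} = r 1 = r$)
$E{\left(Z,l \right)} = Z$
$J{\left(g \right)} = g$
$J{\left(5 \right)} 19 \left(-9\right) 70 = 5 \cdot 19 \left(-9\right) 70 = 5 \left(-171\right) 70 = \left(-855\right) 70 = -59850$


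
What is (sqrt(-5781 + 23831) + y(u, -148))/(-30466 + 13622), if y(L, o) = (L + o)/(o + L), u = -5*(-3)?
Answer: -1/16844 - 95*sqrt(2)/16844 ≈ -0.0080355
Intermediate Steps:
u = 15
y(L, o) = 1 (y(L, o) = (L + o)/(L + o) = 1)
(sqrt(-5781 + 23831) + y(u, -148))/(-30466 + 13622) = (sqrt(-5781 + 23831) + 1)/(-30466 + 13622) = (sqrt(18050) + 1)/(-16844) = (95*sqrt(2) + 1)*(-1/16844) = (1 + 95*sqrt(2))*(-1/16844) = -1/16844 - 95*sqrt(2)/16844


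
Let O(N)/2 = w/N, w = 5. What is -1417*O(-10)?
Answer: 1417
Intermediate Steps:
O(N) = 10/N (O(N) = 2*(5/N) = 10/N)
-1417*O(-10) = -14170/(-10) = -14170*(-1)/10 = -1417*(-1) = 1417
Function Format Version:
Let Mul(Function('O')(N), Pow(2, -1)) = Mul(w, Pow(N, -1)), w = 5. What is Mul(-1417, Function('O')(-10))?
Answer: 1417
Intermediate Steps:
Function('O')(N) = Mul(10, Pow(N, -1)) (Function('O')(N) = Mul(2, Mul(5, Pow(N, -1))) = Mul(10, Pow(N, -1)))
Mul(-1417, Function('O')(-10)) = Mul(-1417, Mul(10, Pow(-10, -1))) = Mul(-1417, Mul(10, Rational(-1, 10))) = Mul(-1417, -1) = 1417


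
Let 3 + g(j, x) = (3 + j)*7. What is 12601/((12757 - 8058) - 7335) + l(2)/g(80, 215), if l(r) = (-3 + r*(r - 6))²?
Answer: -3482211/761804 ≈ -4.5710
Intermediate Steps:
g(j, x) = 18 + 7*j (g(j, x) = -3 + (3 + j)*7 = -3 + (21 + 7*j) = 18 + 7*j)
l(r) = (-3 + r*(-6 + r))²
12601/((12757 - 8058) - 7335) + l(2)/g(80, 215) = 12601/((12757 - 8058) - 7335) + (3 - 1*2² + 6*2)²/(18 + 7*80) = 12601/(4699 - 7335) + (3 - 1*4 + 12)²/(18 + 560) = 12601/(-2636) + (3 - 4 + 12)²/578 = 12601*(-1/2636) + 11²*(1/578) = -12601/2636 + 121*(1/578) = -12601/2636 + 121/578 = -3482211/761804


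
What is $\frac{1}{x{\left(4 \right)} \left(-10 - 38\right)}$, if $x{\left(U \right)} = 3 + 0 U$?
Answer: $- \frac{1}{144} \approx -0.0069444$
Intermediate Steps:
$x{\left(U \right)} = 3$ ($x{\left(U \right)} = 3 + 0 = 3$)
$\frac{1}{x{\left(4 \right)} \left(-10 - 38\right)} = \frac{1}{3 \left(-10 - 38\right)} = \frac{1}{3 \left(-48\right)} = \frac{1}{-144} = - \frac{1}{144}$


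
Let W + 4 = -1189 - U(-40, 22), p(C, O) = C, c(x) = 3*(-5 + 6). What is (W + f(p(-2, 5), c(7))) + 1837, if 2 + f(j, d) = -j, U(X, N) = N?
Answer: 622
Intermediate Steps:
c(x) = 3 (c(x) = 3*1 = 3)
f(j, d) = -2 - j
W = -1215 (W = -4 + (-1189 - 1*22) = -4 + (-1189 - 22) = -4 - 1211 = -1215)
(W + f(p(-2, 5), c(7))) + 1837 = (-1215 + (-2 - 1*(-2))) + 1837 = (-1215 + (-2 + 2)) + 1837 = (-1215 + 0) + 1837 = -1215 + 1837 = 622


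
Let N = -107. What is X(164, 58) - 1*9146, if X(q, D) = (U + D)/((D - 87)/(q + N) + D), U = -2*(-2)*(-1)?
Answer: -29968364/3277 ≈ -9145.1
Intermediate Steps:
U = -4 (U = 4*(-1) = -4)
X(q, D) = (-4 + D)/(D + (-87 + D)/(-107 + q)) (X(q, D) = (-4 + D)/((D - 87)/(q - 107) + D) = (-4 + D)/((-87 + D)/(-107 + q) + D) = (-4 + D)/(D + (-87 + D)/(-107 + q)))
X(164, 58) - 1*9146 = (428 - 107*58 - 4*164 + 58*164)/(-87 - 106*58 + 58*164) - 1*9146 = (428 - 6206 - 656 + 9512)/(-87 - 6148 + 9512) - 9146 = 3078/3277 - 9146 = -29968364/3277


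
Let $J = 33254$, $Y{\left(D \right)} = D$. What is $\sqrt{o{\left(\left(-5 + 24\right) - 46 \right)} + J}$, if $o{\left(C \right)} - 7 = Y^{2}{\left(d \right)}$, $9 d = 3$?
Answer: $\frac{5 \sqrt{11974}}{3} \approx 182.38$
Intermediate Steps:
$d = \frac{1}{3}$ ($d = \frac{1}{9} \cdot 3 = \frac{1}{3} \approx 0.33333$)
$o{\left(C \right)} = \frac{64}{9}$ ($o{\left(C \right)} = 7 + \left(\frac{1}{3}\right)^{2} = 7 + \frac{1}{9} = \frac{64}{9}$)
$\sqrt{o{\left(\left(-5 + 24\right) - 46 \right)} + J} = \sqrt{\frac{64}{9} + 33254} = \sqrt{\frac{299350}{9}} = \frac{5 \sqrt{11974}}{3}$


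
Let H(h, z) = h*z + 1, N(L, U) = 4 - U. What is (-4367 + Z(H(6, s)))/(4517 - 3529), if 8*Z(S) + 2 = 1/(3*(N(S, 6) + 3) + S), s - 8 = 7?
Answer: -3284171/742976 ≈ -4.4203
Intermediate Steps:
s = 15 (s = 8 + 7 = 15)
H(h, z) = 1 + h*z
Z(S) = -¼ + 1/(8*(3 + S)) (Z(S) = -¼ + 1/(8*(3*((4 - 1*6) + 3) + S)) = -¼ + 1/(8*(3*((4 - 6) + 3) + S)) = -¼ + 1/(8*(3*(-2 + 3) + S)) = -¼ + 1/(8*(3*1 + S)) = -¼ + 1/(8*(3 + S)))
(-4367 + Z(H(6, s)))/(4517 - 3529) = (-4367 + (-5 - 2*(1 + 6*15))/(8*(3 + (1 + 6*15))))/(4517 - 3529) = (-4367 + (-5 - 2*(1 + 90))/(8*(3 + (1 + 90))))/988 = (-4367 + (-5 - 2*91)/(8*(3 + 91)))*(1/988) = (-4367 + (⅛)*(-5 - 182)/94)*(1/988) = (-4367 + (⅛)*(1/94)*(-187))*(1/988) = (-4367 - 187/752)*(1/988) = -3284171/752*1/988 = -3284171/742976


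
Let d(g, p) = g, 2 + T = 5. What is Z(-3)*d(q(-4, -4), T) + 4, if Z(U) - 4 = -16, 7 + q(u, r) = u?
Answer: 136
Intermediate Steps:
T = 3 (T = -2 + 5 = 3)
q(u, r) = -7 + u
Z(U) = -12 (Z(U) = 4 - 16 = -12)
Z(-3)*d(q(-4, -4), T) + 4 = -12*(-7 - 4) + 4 = -12*(-11) + 4 = 132 + 4 = 136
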